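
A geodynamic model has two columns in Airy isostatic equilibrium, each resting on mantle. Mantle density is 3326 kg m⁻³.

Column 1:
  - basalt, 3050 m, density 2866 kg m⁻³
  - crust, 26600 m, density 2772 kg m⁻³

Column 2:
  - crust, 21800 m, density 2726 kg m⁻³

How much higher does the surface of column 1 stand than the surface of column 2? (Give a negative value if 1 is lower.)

For any compensation level in the mantle, the mantle terms cancel and isostasy reduces to e = (Σt_1 − Σt_2) − (Σ(ρt)_1 − Σ(ρt)_2) / ρ_m.
Σt_1 = 29650 m; Σt_2 = 21800 m; Σ(ρt)_1 = 82476500; Σ(ρt)_2 = 59426800 (in m·kg m⁻³).
e = (29650 − 21800) − (82476500 − 59426800) / 3326 = 920 m.

920 m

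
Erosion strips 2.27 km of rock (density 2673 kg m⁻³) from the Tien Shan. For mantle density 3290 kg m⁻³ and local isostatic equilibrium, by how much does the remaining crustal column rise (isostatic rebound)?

Unloading: uplift u = e ρ_c/ρ_m = 2.27 km × 2673/3290 = 1.84 km.

1.84 km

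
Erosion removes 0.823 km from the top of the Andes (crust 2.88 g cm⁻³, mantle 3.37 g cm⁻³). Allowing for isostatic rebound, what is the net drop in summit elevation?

Rebound u = e ρ_c/ρ_m = 0.823 km × 2.88/3.37 = 0.7033 km.
Net surface drop = e − u = 0.823 km − 0.7033 km = e (ρ_m − ρ_c)/ρ_m = 0.12 km.

0.12 km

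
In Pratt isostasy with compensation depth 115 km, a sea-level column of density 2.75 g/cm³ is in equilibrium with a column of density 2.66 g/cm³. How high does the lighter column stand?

3.89 km

ρ_ref D = ρ (D + h) → h = D (ρ_ref − ρ)/ρ.
h = 115 km × (2.75 − 2.66)/2.66 = 3.89 km.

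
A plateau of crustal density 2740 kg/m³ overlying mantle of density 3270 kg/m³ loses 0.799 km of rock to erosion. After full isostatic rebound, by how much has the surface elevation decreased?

Rebound u = e ρ_c/ρ_m = 0.799 km × 2740/3270 = 0.6695 km.
Net surface drop = e − u = 0.799 km − 0.6695 km = e (ρ_m − ρ_c)/ρ_m = 0.13 km.

0.13 km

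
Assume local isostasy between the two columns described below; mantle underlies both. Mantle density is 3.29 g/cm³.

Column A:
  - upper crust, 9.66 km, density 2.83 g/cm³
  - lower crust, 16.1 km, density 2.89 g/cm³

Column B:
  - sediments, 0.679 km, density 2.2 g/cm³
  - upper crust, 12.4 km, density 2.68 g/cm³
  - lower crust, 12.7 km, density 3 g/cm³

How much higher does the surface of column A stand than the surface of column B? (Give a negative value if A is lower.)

For any compensation level in the mantle, the mantle terms cancel and isostasy reduces to e = (Σt_A − Σt_B) − (Σ(ρt)_A − Σ(ρt)_B) / ρ_m.
Σt_A = 25.76 km; Σt_B = 25.779 km; Σ(ρt)_A = 73.8668; Σ(ρt)_B = 72.8258 (in km·g/cm³).
e = (25.76 − 25.779) − (73.8668 − 72.8258) / 3.29 = −0.335 km.

−0.335 km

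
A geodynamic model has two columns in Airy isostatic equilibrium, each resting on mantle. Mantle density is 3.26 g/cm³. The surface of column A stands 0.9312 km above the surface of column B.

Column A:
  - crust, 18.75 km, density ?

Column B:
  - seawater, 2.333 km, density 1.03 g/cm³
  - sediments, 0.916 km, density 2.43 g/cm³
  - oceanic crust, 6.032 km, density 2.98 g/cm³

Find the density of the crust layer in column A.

Take the compensation level at the base of the deeper column (depth z_c below the surface of column A) and equate Σ ρ_i t_i down to z_c; mantle fills any gap and the z_c terms cancel.
Column A: 18.75×ρ + (z_c − 18.75)×3.26
Column B: 0.9312×0 + 2.333×1.03 + 0.916×2.43 + 6.032×2.98 + (z_c − 0.9312 − 9.281)×3.26
The z_c×3.26 term appears on both sides and cancels. Collect the known terms of each column as K = Σ(ρt)_known − 3.26 × (depth of known layers): K_A = 0 − 3.26×18.75 = −61.125; K_B = 22.60423 − 3.26×(0.9312 + 9.281) = −10.687542.
Balance: K_A + 18.75×ρ = K_B, so ρ = (K_B − K_A)/18.75 = 50.4375/18.75 = 2.69 g/cm³.

2.69 g/cm³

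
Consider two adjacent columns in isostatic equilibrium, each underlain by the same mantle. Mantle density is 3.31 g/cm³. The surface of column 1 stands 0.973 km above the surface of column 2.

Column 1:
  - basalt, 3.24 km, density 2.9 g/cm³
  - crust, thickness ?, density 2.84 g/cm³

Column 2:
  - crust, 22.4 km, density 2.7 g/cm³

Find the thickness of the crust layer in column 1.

33.1 km

Take the compensation level at the base of the deeper column (depth z_c below the surface of column 1) and equate Σ ρ_i t_i down to z_c; mantle fills any gap and the z_c terms cancel.
Column 1: 3.24×2.9 + x×2.84 + (z_c − 3.24 − x)×3.31
Column 2: 0.973×0 + 22.4×2.7 + (z_c − 0.973 − 22.4)×3.31
The z_c×3.31 term appears on both sides and cancels. Collect the known terms of each column as K = Σ(ρt)_known − 3.31 × (depth of known layers): K_1 = 9.396 − 3.31×3.24 = −1.3284; K_2 = 60.48 − 3.31×(0.973 + 22.4) = −16.88463.
Balance: K_1 − x×(3.31 − 2.84) = K_2, so x = (K_1 − K_2)/(3.31 − 2.84) = 15.5562/0.47 = 33.1 km.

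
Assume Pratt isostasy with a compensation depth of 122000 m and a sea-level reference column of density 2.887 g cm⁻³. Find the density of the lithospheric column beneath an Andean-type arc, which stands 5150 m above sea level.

Pratt balance: ρ_ref D = ρ (D + h).
ρ = ρ_ref D/(D + h) = 2.887 × 122000 m/(122000 m + 5150 m) = 2.77 g cm⁻³.

2.77 g cm⁻³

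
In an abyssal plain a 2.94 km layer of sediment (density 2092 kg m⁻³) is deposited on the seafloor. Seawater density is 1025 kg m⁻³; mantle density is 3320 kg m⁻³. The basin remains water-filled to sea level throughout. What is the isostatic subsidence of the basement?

1.37 km

Submarine loading: the sediment displaces seawater, and the subsidence is in turn flooded, so s (ρ_m − ρ_w) = t (ρ_sed − ρ_w).
s = 2.94 km × (2092 − 1025) / (3320 − 1025) = 1.37 km.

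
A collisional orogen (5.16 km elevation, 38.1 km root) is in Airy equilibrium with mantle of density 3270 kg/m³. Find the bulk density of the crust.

2880 kg/m³

ρ_c h = (ρ_m − ρ_c) r → ρ_c (h + r) = ρ_m r → ρ_c = ρ_m r / (h + r).
ρ_c = 3270 × 38.1 km / (5.16 km + 38.1 km) = 2880 kg/m³.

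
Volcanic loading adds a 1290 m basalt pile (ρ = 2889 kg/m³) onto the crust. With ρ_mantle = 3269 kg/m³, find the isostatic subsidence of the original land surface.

Subaerial loading: s = t ρ_load / ρ_m.
s = 1290 m × 2889/3269 = 1140 m.

1140 m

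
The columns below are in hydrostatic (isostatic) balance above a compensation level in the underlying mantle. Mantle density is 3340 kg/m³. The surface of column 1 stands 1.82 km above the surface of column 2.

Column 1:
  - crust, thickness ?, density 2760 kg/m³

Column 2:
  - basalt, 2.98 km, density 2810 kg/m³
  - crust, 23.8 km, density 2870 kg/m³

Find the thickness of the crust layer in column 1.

32.5 km

Take the compensation level at the base of the deeper column (depth z_c below the surface of column 1) and equate Σ ρ_i t_i down to z_c; mantle fills any gap and the z_c terms cancel.
Column 1: x×2760 + (z_c − 0 − x)×3340
Column 2: 1.82×0 + 2.98×2810 + 23.8×2870 + (z_c − 1.82 − 26.78)×3340
The z_c×3340 term appears on both sides and cancels. Collect the known terms of each column as K = Σ(ρt)_known − 3340 × (depth of known layers): K_1 = 0 − 3340×0 = 0; K_2 = 76679.8 − 3340×(1.82 + 26.78) = −18844.2.
Balance: K_1 − x×(3340 − 2760) = K_2, so x = (K_1 − K_2)/(3340 − 2760) = 18844.2/580 = 32.5 km.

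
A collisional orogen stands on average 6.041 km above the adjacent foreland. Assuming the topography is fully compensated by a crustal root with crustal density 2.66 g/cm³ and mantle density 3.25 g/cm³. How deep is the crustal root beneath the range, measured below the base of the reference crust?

For local isostatic compensation: the weight of the topography is balanced by the buoyancy of the root, ρ_c h = (ρ_m − ρ_c) r.
r = h · ρ_c / (ρ_m − ρ_c) = 6.041 km × 2.66 / (3.25 − 2.66) = 27.2 km.

27.2 km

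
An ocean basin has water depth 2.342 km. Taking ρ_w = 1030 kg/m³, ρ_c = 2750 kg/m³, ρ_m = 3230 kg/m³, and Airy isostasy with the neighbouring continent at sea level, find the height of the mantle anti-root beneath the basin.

By Archimedes' principle applied to the lithosphere: replacing crust with seawater at the top is compensated by replacing crust with mantle at the base: d (ρ_c − ρ_w) = a (ρ_m − ρ_c).
a = d (ρ_c − ρ_w)/(ρ_m − ρ_c) = 2.342 km × 1720/480 = 8.39 km.

8.39 km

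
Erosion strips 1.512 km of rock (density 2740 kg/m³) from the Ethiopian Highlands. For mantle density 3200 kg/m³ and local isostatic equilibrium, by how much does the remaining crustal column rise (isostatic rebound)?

Unloading: uplift u = e ρ_c/ρ_m = 1.512 km × 2740/3200 = 1.29 km.

1.29 km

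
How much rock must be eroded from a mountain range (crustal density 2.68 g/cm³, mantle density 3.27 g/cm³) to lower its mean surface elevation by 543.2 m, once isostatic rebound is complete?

3010 m

Net drop Δ = e − u = e − e ρ_c/ρ_m = e (ρ_m − ρ_c)/ρ_m.
e = Δ ρ_m/(ρ_m − ρ_c) = 543.2 m × 3.27/0.59 = 3010 m.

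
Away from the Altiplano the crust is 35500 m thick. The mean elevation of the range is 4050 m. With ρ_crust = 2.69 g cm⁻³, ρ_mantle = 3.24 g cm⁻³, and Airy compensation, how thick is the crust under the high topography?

59400 m

Root depth r = h ρ_c / (ρ_m − ρ_c) = 4050 m × 2.69 / 0.55 = 19810 m.
Total thickness = T + h + r = 35500 m + 4050 m + 19810 m = 59400 m.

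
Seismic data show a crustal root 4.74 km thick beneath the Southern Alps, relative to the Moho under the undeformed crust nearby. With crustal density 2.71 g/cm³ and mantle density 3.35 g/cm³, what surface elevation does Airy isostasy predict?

1.12 km

By Archimedes' principle applied to the lithosphere: ρ_c h = (ρ_m − ρ_c) r.
h = r (ρ_m − ρ_c) / ρ_c = 4.74 km × (3.35 − 2.71) / 2.71 = 1.12 km.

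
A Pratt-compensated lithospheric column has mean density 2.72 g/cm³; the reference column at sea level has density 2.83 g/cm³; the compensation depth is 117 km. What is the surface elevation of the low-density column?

ρ_ref D = ρ (D + h) → h = D (ρ_ref − ρ)/ρ.
h = 117 km × (2.83 − 2.72)/2.72 = 4.73 km.

4.73 km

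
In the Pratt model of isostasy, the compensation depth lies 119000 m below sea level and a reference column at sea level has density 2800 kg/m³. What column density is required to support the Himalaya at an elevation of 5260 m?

Pratt balance: ρ_ref D = ρ (D + h).
ρ = ρ_ref D/(D + h) = 2800 × 119000 m/(119000 m + 5260 m) = 2680 kg/m³.

2680 kg/m³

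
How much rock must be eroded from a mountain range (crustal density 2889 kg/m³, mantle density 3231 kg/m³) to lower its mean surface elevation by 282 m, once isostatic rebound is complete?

2660 m

Net drop Δ = e − u = e − e ρ_c/ρ_m = e (ρ_m − ρ_c)/ρ_m.
e = Δ ρ_m/(ρ_m − ρ_c) = 282 m × 3231/342 = 2660 m.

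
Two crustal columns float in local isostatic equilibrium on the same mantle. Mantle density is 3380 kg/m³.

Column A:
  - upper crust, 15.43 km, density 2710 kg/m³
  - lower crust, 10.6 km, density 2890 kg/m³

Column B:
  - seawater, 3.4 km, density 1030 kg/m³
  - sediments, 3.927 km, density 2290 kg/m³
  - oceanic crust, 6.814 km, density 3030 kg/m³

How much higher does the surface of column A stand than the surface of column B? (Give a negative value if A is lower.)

0.259 km

For any compensation level in the mantle, the mantle terms cancel and isostasy reduces to e = (Σt_A − Σt_B) − (Σ(ρt)_A − Σ(ρt)_B) / ρ_m.
Σt_A = 26.03 km; Σt_B = 14.141 km; Σ(ρt)_A = 72449.3; Σ(ρt)_B = 33141.25 (in km·kg/m³).
e = (26.03 − 14.141) − (72449.3 − 33141.25) / 3380 = 0.259 km.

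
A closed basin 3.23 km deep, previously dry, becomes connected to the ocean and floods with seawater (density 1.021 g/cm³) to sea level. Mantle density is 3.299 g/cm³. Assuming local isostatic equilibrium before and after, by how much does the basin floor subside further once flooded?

1.45 km

After flooding the water column is d + s deep. Its weight must equal the weight of mantle displaced by the extra subsidence s: (d + s) ρ_w = s ρ_m.
s = d ρ_w / (ρ_m − ρ_w) = 3.23 km × 1.021/(3.299 − 1.021) = 1.45 km.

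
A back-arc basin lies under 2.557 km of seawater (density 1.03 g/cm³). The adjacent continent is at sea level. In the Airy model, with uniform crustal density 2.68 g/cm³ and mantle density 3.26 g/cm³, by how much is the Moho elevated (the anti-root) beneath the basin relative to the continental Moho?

7.27 km

In Airy isostatic equilibrium: replacing crust with seawater at the top is compensated by replacing crust with mantle at the base: d (ρ_c − ρ_w) = a (ρ_m − ρ_c).
a = d (ρ_c − ρ_w)/(ρ_m − ρ_c) = 2.557 km × 1.65/0.58 = 7.27 km.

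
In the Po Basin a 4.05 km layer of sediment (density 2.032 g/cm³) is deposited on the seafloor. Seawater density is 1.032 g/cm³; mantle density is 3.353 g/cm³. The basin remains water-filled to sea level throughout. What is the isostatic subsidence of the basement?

Submarine loading: the sediment displaces seawater, and the subsidence is in turn flooded, so s (ρ_m − ρ_w) = t (ρ_sed − ρ_w).
s = 4.05 km × (2.032 − 1.032) / (3.353 − 1.032) = 1.74 km.

1.74 km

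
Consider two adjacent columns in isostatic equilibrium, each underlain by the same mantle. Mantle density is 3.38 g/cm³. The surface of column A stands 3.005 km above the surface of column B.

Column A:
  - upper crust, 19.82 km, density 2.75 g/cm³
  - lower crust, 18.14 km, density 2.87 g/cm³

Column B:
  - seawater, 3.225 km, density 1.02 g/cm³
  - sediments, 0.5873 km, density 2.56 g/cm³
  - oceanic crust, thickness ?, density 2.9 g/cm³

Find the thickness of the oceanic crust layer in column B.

Take the compensation level at the base of the deeper column (depth z_c below the surface of column A) and equate Σ ρ_i t_i down to z_c; mantle fills any gap and the z_c terms cancel.
Column A: 19.82×2.75 + 18.14×2.87 + (z_c − 37.96)×3.38
Column B: 3.005×0 + 3.225×1.02 + 0.5873×2.56 + x×2.9 + (z_c − 3.005 − 3.8123 − x)×3.38
The z_c×3.38 term appears on both sides and cancels. Collect the known terms of each column as K = Σ(ρt)_known − 3.38 × (depth of known layers): K_A = 106.5668 − 3.38×37.96 = −21.738; K_B = 4.792988 − 3.38×(3.005 + 3.8123) = −18.249486.
Balance: K_A = K_B − x×(3.38 − 2.9), so x = (K_B − K_A)/(3.38 − 2.9) = 3.48851/0.48 = 7.27 km.

7.27 km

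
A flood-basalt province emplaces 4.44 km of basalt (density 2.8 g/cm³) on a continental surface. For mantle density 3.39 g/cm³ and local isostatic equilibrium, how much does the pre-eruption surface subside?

Subaerial loading: s = t ρ_load / ρ_m.
s = 4.44 km × 2.8/3.39 = 3.67 km.

3.67 km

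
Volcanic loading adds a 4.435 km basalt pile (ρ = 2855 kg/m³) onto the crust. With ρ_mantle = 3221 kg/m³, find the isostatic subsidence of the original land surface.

3.93 km

Subaerial loading: s = t ρ_load / ρ_m.
s = 4.435 km × 2855/3221 = 3.93 km.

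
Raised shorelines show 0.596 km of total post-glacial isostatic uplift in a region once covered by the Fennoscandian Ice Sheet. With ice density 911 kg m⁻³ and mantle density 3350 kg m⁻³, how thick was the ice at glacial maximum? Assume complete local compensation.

2.19 km

u = t ρ_ice/ρ_m → t = u ρ_m/ρ_ice = 0.596 km × 3350/911 = 2.19 km.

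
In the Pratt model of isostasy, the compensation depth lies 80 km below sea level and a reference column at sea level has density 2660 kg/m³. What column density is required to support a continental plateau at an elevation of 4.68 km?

Pratt balance: ρ_ref D = ρ (D + h).
ρ = ρ_ref D/(D + h) = 2660 × 80 km/(80 km + 4.68 km) = 2510 kg/m³.

2510 kg/m³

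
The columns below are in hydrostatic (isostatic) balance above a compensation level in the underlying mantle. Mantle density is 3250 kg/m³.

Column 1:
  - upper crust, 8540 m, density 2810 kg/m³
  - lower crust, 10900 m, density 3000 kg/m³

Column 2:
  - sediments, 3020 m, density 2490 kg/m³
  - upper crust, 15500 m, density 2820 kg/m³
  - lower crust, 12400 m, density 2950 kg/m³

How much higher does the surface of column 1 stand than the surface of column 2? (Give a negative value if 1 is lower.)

For any compensation level in the mantle, the mantle terms cancel and isostasy reduces to e = (Σt_1 − Σt_2) − (Σ(ρt)_1 − Σ(ρt)_2) / ρ_m.
Σt_1 = 19440 m; Σt_2 = 30920 m; Σ(ρt)_1 = 56697400; Σ(ρt)_2 = 87809800 (in m·kg/m³).
e = (19440 − 30920) − (56697400 − 87809800) / 3250 = −1910 m.

−1910 m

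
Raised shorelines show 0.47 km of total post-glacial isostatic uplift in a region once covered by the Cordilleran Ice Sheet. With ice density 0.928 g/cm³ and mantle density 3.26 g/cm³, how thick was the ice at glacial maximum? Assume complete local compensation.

1.65 km

u = t ρ_ice/ρ_m → t = u ρ_m/ρ_ice = 0.47 km × 3.26/0.928 = 1.65 km.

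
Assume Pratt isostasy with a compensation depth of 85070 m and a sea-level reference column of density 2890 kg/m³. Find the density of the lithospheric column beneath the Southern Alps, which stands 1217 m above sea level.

Pratt balance: ρ_ref D = ρ (D + h).
ρ = ρ_ref D/(D + h) = 2890 × 85070 m/(85070 m + 1217 m) = 2850 kg/m³.

2850 kg/m³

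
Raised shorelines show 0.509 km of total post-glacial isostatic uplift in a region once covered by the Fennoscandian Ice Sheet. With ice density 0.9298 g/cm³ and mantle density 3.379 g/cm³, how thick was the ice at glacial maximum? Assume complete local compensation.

u = t ρ_ice/ρ_m → t = u ρ_m/ρ_ice = 0.509 km × 3.379/0.9298 = 1.85 km.

1.85 km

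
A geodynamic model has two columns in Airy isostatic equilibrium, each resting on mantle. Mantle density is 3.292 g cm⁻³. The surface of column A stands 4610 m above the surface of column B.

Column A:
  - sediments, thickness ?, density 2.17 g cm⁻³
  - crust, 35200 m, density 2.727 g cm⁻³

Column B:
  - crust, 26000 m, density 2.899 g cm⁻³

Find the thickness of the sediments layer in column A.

Take the compensation level at the base of the deeper column (depth z_c below the surface of column A) and equate Σ ρ_i t_i down to z_c; mantle fills any gap and the z_c terms cancel.
Column A: x×2.17 + 35200×2.727 + (z_c − 35200 − x)×3.292
Column B: 4610×0 + 26000×2.899 + (z_c − 4610 − 26000)×3.292
The z_c×3.292 term appears on both sides and cancels. Collect the known terms of each column as K = Σ(ρt)_known − 3.292 × (depth of known layers): K_A = 95990.4 − 3.292×35200 = −19888; K_B = 75374 − 3.292×(4610 + 26000) = −25394.12.
Balance: K_A − x×(3.292 − 2.17) = K_B, so x = (K_A − K_B)/(3.292 − 2.17) = 5506.12/1.122 = 4910 m.

4910 m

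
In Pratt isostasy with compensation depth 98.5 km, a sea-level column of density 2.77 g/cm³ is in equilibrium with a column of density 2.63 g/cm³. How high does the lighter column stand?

5.24 km

ρ_ref D = ρ (D + h) → h = D (ρ_ref − ρ)/ρ.
h = 98.5 km × (2.77 − 2.63)/2.63 = 5.24 km.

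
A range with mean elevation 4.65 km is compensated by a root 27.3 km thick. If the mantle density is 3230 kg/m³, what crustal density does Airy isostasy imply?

2760 kg/m³

ρ_c h = (ρ_m − ρ_c) r → ρ_c (h + r) = ρ_m r → ρ_c = ρ_m r / (h + r).
ρ_c = 3230 × 27.3 km / (4.65 km + 27.3 km) = 2760 kg/m³.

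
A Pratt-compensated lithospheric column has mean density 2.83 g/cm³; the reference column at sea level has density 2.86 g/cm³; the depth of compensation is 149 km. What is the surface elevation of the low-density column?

1.58 km

ρ_ref D = ρ (D + h) → h = D (ρ_ref − ρ)/ρ.
h = 149 km × (2.86 − 2.83)/2.83 = 1.58 km.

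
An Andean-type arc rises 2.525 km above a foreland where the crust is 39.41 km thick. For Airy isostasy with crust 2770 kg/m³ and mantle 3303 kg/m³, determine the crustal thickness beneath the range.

55.1 km

Root depth r = h ρ_c / (ρ_m − ρ_c) = 2.525 km × 2770 / 533 = 13.12 km.
Total thickness = T + h + r = 39.41 km + 2.525 km + 13.12 km = 55.1 km.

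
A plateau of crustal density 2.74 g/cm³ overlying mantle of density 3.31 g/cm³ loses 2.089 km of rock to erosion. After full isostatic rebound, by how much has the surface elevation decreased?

0.36 km

Rebound u = e ρ_c/ρ_m = 2.089 km × 2.74/3.31 = 1.729 km.
Net surface drop = e − u = 2.089 km − 1.729 km = e (ρ_m − ρ_c)/ρ_m = 0.36 km.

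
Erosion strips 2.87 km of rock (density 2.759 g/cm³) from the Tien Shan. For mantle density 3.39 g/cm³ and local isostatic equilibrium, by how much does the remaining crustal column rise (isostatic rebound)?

Unloading: uplift u = e ρ_c/ρ_m = 2.87 km × 2.759/3.39 = 2.34 km.

2.34 km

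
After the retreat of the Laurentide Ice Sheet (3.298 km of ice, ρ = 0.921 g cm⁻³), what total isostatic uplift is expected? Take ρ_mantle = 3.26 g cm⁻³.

Removing the load lets mantle flow back in; uplift u satisfies ρ_ice t = ρ_m u.
u = t ρ_ice/ρ_m = 3.298 km × 0.921/3.26 = 0.932 km.

0.932 km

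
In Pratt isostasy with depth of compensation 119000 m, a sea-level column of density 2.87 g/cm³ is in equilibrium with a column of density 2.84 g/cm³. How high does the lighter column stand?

ρ_ref D = ρ (D + h) → h = D (ρ_ref − ρ)/ρ.
h = 119000 m × (2.87 − 2.84)/2.84 = 1260 m.

1260 m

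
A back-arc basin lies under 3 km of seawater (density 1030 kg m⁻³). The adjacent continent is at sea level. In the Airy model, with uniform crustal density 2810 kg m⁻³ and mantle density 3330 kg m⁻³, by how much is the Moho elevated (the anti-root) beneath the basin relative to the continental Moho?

For local isostatic compensation: replacing crust with seawater at the top is compensated by replacing crust with mantle at the base: d (ρ_c − ρ_w) = a (ρ_m − ρ_c).
a = d (ρ_c − ρ_w)/(ρ_m − ρ_c) = 3 km × 1780/520 = 10.3 km.

10.3 km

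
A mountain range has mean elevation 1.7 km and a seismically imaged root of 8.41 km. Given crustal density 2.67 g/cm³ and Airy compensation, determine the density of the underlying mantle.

Airy balance: ρ_c h = (ρ_m − ρ_c) r → ρ_m = ρ_c (1 + h/r).
ρ_m = 2.67 × (1 + 1.7 km/8.41 km) = 3.21 g/cm³.

3.21 g/cm³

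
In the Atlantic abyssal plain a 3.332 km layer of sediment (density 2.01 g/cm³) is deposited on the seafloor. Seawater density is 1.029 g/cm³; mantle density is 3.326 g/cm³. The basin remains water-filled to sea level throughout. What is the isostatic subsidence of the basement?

1.42 km

Submarine loading: the sediment displaces seawater, and the subsidence is in turn flooded, so s (ρ_m − ρ_w) = t (ρ_sed − ρ_w).
s = 3.332 km × (2.01 − 1.029) / (3.326 − 1.029) = 1.42 km.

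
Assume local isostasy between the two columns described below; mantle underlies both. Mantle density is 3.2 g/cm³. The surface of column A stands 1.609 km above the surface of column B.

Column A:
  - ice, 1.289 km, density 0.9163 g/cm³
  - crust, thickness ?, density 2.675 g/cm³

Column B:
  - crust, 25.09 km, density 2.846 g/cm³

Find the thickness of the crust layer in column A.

Take the compensation level at the base of the deeper column (depth z_c below the surface of column A) and equate Σ ρ_i t_i down to z_c; mantle fills any gap and the z_c terms cancel.
Column A: 1.289×0.9163 + x×2.675 + (z_c − 1.289 − x)×3.2
Column B: 1.609×0 + 25.09×2.846 + (z_c − 1.609 − 25.09)×3.2
The z_c×3.2 term appears on both sides and cancels. Collect the known terms of each column as K = Σ(ρt)_known − 3.2 × (depth of known layers): K_A = 1.1811107 − 3.2×1.289 = −2.9436893; K_B = 71.40614 − 3.2×(1.609 + 25.09) = −14.03066.
Balance: K_A − x×(3.2 − 2.675) = K_B, so x = (K_A − K_B)/(3.2 − 2.675) = 11.087/0.525 = 21.1 km.

21.1 km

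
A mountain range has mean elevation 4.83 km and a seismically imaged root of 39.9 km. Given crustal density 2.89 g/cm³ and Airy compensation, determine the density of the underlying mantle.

3.24 g/cm³

Airy balance: ρ_c h = (ρ_m − ρ_c) r → ρ_m = ρ_c (1 + h/r).
ρ_m = 2.89 × (1 + 4.83 km/39.9 km) = 3.24 g/cm³.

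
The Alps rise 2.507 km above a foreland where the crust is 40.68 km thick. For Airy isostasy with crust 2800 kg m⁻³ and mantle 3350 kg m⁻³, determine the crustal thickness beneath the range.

Root depth r = h ρ_c / (ρ_m − ρ_c) = 2.507 km × 2800 / 550 = 12.76 km.
Total thickness = T + h + r = 40.68 km + 2.507 km + 12.76 km = 55.9 km.

55.9 km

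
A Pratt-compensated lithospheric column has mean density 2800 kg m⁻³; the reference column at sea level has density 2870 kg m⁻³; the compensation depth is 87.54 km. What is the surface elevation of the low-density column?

2.19 km

ρ_ref D = ρ (D + h) → h = D (ρ_ref − ρ)/ρ.
h = 87.54 km × (2870 − 2800)/2800 = 2.19 km.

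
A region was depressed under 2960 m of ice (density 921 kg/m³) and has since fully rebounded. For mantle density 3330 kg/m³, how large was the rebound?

819 m

Removing the load lets mantle flow back in; uplift u satisfies ρ_ice t = ρ_m u.
u = t ρ_ice/ρ_m = 2960 m × 921/3330 = 819 m.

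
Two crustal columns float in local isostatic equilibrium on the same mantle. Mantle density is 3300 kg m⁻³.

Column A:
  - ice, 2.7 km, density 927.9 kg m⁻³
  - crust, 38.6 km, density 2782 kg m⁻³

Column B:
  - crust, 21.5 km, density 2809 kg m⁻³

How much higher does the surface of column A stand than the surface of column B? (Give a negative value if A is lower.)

For any compensation level in the mantle, the mantle terms cancel and isostasy reduces to e = (Σt_A − Σt_B) − (Σ(ρt)_A − Σ(ρt)_B) / ρ_m.
Σt_A = 41.3 km; Σt_B = 21.5 km; Σ(ρt)_A = 109890.53; Σ(ρt)_B = 60393.5 (in km·kg m⁻³).
e = (41.3 − 21.5) − (109890.53 − 60393.5) / 3300 = 4.8 km.

4.8 km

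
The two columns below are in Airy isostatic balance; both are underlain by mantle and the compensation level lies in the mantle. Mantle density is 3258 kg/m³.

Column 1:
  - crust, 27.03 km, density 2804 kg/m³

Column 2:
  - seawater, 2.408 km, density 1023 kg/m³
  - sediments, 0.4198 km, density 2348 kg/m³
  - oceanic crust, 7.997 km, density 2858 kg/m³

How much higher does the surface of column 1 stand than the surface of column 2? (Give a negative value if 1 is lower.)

1.02 km

For any compensation level in the mantle, the mantle terms cancel and isostasy reduces to e = (Σt_1 − Σt_2) − (Σ(ρt)_1 − Σ(ρt)_2) / ρ_m.
Σt_1 = 27.03 km; Σt_2 = 10.8248 km; Σ(ρt)_1 = 75792.12; Σ(ρt)_2 = 26304.5004 (in km·kg/m³).
e = (27.03 − 10.8248) − (75792.12 − 26304.5004) / 3258 = 1.02 km.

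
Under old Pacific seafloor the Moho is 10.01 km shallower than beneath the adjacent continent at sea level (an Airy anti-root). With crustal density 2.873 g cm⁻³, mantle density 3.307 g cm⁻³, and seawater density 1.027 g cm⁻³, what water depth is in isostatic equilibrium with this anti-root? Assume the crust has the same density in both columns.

2.35 km

Replacing a thickness d of crust by seawater at the top must be balanced by replacing crust with mantle at the base: d (ρ_c − ρ_w) = a (ρ_m − ρ_c).
d = a (ρ_m − ρ_c)/(ρ_c − ρ_w) = 10.01 km × 0.434/1.846 = 2.35 km.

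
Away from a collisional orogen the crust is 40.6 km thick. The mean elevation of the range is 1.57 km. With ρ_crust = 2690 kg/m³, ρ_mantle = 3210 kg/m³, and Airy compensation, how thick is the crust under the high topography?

50.3 km

Root depth r = h ρ_c / (ρ_m − ρ_c) = 1.57 km × 2690 / 520 = 8.122 km.
Total thickness = T + h + r = 40.6 km + 1.57 km + 8.122 km = 50.3 km.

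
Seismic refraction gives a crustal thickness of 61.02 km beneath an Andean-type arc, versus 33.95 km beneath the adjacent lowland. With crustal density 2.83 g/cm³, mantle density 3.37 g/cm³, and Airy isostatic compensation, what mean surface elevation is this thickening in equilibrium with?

Excess crust Δ = 61.02 km − 33.95 km = 27.07 km, split between elevation h and root r with h + r = Δ.
Airy balance ρ_c h = (ρ_m − ρ_c) r gives r = h ρ_c/(ρ_m − ρ_c), so h (1 + ρ_c/(ρ_m − ρ_c)) = Δ, i.e. h = Δ (ρ_m − ρ_c)/ρ_m.
h = 27.07 km × 0.54/3.37 = 4.34 km.

4.34 km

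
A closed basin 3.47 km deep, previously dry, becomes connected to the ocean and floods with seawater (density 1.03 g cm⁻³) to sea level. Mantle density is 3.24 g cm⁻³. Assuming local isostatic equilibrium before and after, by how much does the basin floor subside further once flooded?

1.62 km

After flooding the water column is d + s deep. Its weight must equal the weight of mantle displaced by the extra subsidence s: (d + s) ρ_w = s ρ_m.
s = d ρ_w / (ρ_m − ρ_w) = 3.47 km × 1.03/(3.24 − 1.03) = 1.62 km.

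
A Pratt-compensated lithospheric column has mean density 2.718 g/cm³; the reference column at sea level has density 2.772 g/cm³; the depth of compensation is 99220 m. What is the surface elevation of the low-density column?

ρ_ref D = ρ (D + h) → h = D (ρ_ref − ρ)/ρ.
h = 99220 m × (2.772 − 2.718)/2.718 = 1970 m.

1970 m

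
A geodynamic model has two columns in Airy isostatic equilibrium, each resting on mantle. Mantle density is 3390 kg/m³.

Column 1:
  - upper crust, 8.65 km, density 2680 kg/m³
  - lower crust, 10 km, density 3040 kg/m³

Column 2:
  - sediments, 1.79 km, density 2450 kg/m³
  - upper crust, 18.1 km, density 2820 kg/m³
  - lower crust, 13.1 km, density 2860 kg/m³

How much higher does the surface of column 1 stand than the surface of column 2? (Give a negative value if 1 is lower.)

−2.74 km

For any compensation level in the mantle, the mantle terms cancel and isostasy reduces to e = (Σt_1 − Σt_2) − (Σ(ρt)_1 − Σ(ρt)_2) / ρ_m.
Σt_1 = 18.65 km; Σt_2 = 32.99 km; Σ(ρt)_1 = 53582; Σ(ρt)_2 = 92893.5 (in km·kg/m³).
e = (18.65 − 32.99) − (53582 − 92893.5) / 3390 = −2.74 km.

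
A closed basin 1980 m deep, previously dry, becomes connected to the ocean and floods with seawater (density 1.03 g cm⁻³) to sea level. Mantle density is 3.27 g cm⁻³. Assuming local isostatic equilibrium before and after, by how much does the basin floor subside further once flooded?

After flooding the water column is d + s deep. Its weight must equal the weight of mantle displaced by the extra subsidence s: (d + s) ρ_w = s ρ_m.
s = d ρ_w / (ρ_m − ρ_w) = 1980 m × 1.03/(3.27 − 1.03) = 910 m.

910 m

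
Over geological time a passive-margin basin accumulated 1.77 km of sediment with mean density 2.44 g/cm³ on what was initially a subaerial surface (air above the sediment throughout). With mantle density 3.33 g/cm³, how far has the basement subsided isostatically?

1.3 km

Subaerial load: s = t ρ_sed / ρ_m = 1.77 km × 2.44/3.33 = 1.3 km.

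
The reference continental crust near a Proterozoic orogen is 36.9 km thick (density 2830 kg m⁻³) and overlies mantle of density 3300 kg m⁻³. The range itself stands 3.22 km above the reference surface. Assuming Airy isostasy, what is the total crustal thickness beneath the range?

Root depth r = h ρ_c / (ρ_m − ρ_c) = 3.22 km × 2830 / 470 = 19.39 km.
Total thickness = T + h + r = 36.9 km + 3.22 km + 19.39 km = 59.5 km.

59.5 km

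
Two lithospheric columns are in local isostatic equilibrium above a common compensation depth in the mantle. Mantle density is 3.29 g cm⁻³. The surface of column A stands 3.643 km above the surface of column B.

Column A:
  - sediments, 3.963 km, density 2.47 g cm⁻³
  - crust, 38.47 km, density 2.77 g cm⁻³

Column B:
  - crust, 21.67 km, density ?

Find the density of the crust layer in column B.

2.77 g cm⁻³

Take the compensation level at the base of the deeper column (depth z_c below the surface of column A) and equate Σ ρ_i t_i down to z_c; mantle fills any gap and the z_c terms cancel.
Column A: 3.963×2.47 + 38.47×2.77 + (z_c − 42.433)×3.29
Column B: 3.643×0 + 21.67×ρ + (z_c − 3.643 − 21.67)×3.29
The z_c×3.29 term appears on both sides and cancels. Collect the known terms of each column as K = Σ(ρt)_known − 3.29 × (depth of known layers): K_A = 116.35051 − 3.29×42.433 = −23.25406; K_B = 0 − 3.29×(3.643 + 21.67) = −83.27977.
Balance: K_A = K_B + 21.67×ρ, so ρ = (K_A − K_B)/21.67 = 60.0257/21.67 = 2.77 g cm⁻³.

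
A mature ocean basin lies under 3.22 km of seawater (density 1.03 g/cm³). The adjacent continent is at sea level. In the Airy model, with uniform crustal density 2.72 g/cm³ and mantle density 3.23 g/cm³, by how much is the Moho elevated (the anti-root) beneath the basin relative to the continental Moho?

Equating mass per unit area of the two columns: replacing crust with seawater at the top is compensated by replacing crust with mantle at the base: d (ρ_c − ρ_w) = a (ρ_m − ρ_c).
a = d (ρ_c − ρ_w)/(ρ_m − ρ_c) = 3.22 km × 1.69/0.51 = 10.7 km.

10.7 km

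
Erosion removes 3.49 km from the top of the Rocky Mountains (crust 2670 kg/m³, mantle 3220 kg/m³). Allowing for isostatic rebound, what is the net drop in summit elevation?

Rebound u = e ρ_c/ρ_m = 3.49 km × 2670/3220 = 2.894 km.
Net surface drop = e − u = 3.49 km − 2.894 km = e (ρ_m − ρ_c)/ρ_m = 0.596 km.

0.596 km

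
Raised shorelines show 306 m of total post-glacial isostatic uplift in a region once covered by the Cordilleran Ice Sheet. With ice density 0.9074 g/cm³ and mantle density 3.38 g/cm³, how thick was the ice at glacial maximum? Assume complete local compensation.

1140 m

u = t ρ_ice/ρ_m → t = u ρ_m/ρ_ice = 306 m × 3.38/0.9074 = 1140 m.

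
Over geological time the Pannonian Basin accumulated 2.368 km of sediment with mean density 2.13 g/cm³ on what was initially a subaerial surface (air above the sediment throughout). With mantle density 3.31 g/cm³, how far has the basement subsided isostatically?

Subaerial load: s = t ρ_sed / ρ_m = 2.368 km × 2.13/3.31 = 1.52 km.

1.52 km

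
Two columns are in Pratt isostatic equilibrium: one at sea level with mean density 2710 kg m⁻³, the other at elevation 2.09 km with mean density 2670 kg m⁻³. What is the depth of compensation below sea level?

ρ_ref D = ρ (D + h) → D (ρ_ref − ρ) = ρ h.
D = ρ h/(ρ_ref − ρ) = 2670 × 2.09 km/(2710 − 2670) = 140 km.

140 km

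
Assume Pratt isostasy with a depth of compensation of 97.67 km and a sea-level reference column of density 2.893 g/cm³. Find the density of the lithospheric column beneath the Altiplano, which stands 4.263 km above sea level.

2.77 g/cm³

Pratt balance: ρ_ref D = ρ (D + h).
ρ = ρ_ref D/(D + h) = 2.893 × 97.67 km/(97.67 km + 4.263 km) = 2.77 g/cm³.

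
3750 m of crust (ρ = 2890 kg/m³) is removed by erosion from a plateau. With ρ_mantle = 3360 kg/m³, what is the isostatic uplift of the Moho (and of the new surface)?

Unloading: uplift u = e ρ_c/ρ_m = 3750 m × 2890/3360 = 3230 m.

3230 m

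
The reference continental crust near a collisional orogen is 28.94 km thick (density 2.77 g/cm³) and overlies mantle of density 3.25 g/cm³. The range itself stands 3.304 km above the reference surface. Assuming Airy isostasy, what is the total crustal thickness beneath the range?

Root depth r = h ρ_c / (ρ_m − ρ_c) = 3.304 km × 2.77 / 0.48 = 19.07 km.
Total thickness = T + h + r = 28.94 km + 3.304 km + 19.07 km = 51.3 km.

51.3 km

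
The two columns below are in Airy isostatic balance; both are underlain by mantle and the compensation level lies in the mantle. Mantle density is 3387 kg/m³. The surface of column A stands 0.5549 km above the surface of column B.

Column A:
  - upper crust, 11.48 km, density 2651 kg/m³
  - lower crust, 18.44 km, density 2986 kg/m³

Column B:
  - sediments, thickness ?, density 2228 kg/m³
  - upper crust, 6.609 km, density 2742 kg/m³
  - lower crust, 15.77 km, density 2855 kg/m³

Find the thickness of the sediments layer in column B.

1.13 km

Take the compensation level at the base of the deeper column (depth z_c below the surface of column A) and equate Σ ρ_i t_i down to z_c; mantle fills any gap and the z_c terms cancel.
Column A: 11.48×2651 + 18.44×2986 + (z_c − 29.92)×3387
Column B: 0.5549×0 + x×2228 + 6.609×2742 + 15.77×2855 + (z_c − 0.5549 − 22.379 − x)×3387
The z_c×3387 term appears on both sides and cancels. Collect the known terms of each column as K = Σ(ρt)_known − 3387 × (depth of known layers): K_A = 85495.32 − 3387×29.92 = −15843.72; K_B = 63145.228 − 3387×(0.5549 + 22.379) = −14531.8913.
Balance: K_A = K_B − x×(3387 − 2228), so x = (K_B − K_A)/(3387 − 2228) = 1311.83/1159 = 1.13 km.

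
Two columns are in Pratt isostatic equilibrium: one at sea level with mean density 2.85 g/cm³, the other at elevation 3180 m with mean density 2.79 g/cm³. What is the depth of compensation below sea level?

ρ_ref D = ρ (D + h) → D (ρ_ref − ρ) = ρ h.
D = ρ h/(ρ_ref − ρ) = 2.79 × 3180 m/(2.85 − 2.79) = 148000 m.

148000 m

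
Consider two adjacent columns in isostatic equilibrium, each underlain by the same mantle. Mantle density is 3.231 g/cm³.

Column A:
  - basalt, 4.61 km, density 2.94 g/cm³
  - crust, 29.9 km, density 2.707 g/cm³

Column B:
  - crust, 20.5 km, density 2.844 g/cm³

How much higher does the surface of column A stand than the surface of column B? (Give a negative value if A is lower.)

For any compensation level in the mantle, the mantle terms cancel and isostasy reduces to e = (Σt_A − Σt_B) − (Σ(ρt)_A − Σ(ρt)_B) / ρ_m.
Σt_A = 34.51 km; Σt_B = 20.5 km; Σ(ρt)_A = 94.4927; Σ(ρt)_B = 58.302 (in km·g/cm³).
e = (34.51 − 20.5) − (94.4927 − 58.302) / 3.231 = 2.81 km.

2.81 km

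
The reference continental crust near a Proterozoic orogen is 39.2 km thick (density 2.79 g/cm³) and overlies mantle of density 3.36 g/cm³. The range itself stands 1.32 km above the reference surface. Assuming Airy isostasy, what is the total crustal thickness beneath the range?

47 km

Root depth r = h ρ_c / (ρ_m − ρ_c) = 1.32 km × 2.79 / 0.57 = 6.461 km.
Total thickness = T + h + r = 39.2 km + 1.32 km + 6.461 km = 47 km.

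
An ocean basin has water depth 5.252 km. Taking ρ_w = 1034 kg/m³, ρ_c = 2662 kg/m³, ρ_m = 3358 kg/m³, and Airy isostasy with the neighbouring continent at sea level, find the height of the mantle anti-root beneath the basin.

Balancing pressure at the compensation depth: replacing crust with seawater at the top is compensated by replacing crust with mantle at the base: d (ρ_c − ρ_w) = a (ρ_m − ρ_c).
a = d (ρ_c − ρ_w)/(ρ_m − ρ_c) = 5.252 km × 1628/696 = 12.3 km.

12.3 km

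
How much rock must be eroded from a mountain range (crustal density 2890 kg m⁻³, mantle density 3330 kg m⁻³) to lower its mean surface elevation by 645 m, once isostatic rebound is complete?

Net drop Δ = e − u = e − e ρ_c/ρ_m = e (ρ_m − ρ_c)/ρ_m.
e = Δ ρ_m/(ρ_m − ρ_c) = 645 m × 3330/440 = 4880 m.

4880 m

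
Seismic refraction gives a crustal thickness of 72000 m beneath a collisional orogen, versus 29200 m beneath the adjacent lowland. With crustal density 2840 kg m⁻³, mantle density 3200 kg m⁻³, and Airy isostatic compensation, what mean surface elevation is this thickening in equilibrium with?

Excess crust Δ = 72000 m − 29200 m = 42800 m, split between elevation h and root r with h + r = Δ.
Airy balance ρ_c h = (ρ_m − ρ_c) r gives r = h ρ_c/(ρ_m − ρ_c), so h (1 + ρ_c/(ρ_m − ρ_c)) = Δ, i.e. h = Δ (ρ_m − ρ_c)/ρ_m.
h = 42800 m × 360/3200 = 4820 m.

4820 m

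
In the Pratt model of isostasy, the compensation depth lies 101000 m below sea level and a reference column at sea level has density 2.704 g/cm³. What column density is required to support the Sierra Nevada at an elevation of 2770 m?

2.63 g/cm³

Pratt balance: ρ_ref D = ρ (D + h).
ρ = ρ_ref D/(D + h) = 2.704 × 101000 m/(101000 m + 2770 m) = 2.63 g/cm³.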